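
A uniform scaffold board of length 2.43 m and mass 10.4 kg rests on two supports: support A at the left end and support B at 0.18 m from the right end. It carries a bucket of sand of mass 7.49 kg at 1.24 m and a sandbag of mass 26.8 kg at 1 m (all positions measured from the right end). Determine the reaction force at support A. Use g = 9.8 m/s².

R_A ≈ 177 N

About support B:
Beam weight: 10.4 × 9.8 = 101.9 N down at 1.215 m → arm 1.035 m, τ = 101.9 × 1.035 = 105.5 N·m counterclockwise.
Bucket of sand: 7.49 × 9.8 = 73.4 N down at 1.24 m → arm 1.06 m, τ = 73.4 × 1.06 = 77.8 N·m counterclockwise.
Sandbag: 26.8 × 9.8 = 262.6 N down at 1 m → arm 0.82 m, τ = 262.6 × 0.82 = 215.3 N·m counterclockwise.
Net load moment about support B = 398.6 N·m counterclockwise.
Reaction R at support A is upward at 2.43 m, arm 2.25 m → moment R × 2.25 clockwise.
For rotational equilibrium, R × 2.25 = 398.6, so R = 177 N.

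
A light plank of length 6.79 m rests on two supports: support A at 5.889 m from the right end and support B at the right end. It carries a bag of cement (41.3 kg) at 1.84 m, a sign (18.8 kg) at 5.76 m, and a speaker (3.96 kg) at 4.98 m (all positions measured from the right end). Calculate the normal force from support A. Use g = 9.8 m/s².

Choose support B as the axis so its reaction then has zero moment arm.
Bag of cement: 41.3 × 9.8 = 404.7 N down at 1.84 m → arm 1.84 m, τ = 404.7 × 1.84 = 744.6 N·m counterclockwise.
Sign: 18.8 × 9.8 = 184.2 N down at 5.76 m → arm 5.76 m, τ = 184.2 × 5.76 = 1061 N·m counterclockwise.
Speaker: 3.96 × 9.8 = 38.81 N down at 4.98 m → arm 4.98 m, τ = 38.81 × 4.98 = 193.3 N·m counterclockwise.
Net load moment about support B = 1999 N·m counterclockwise.
Reaction R at support A is upward at 5.889 m, arm 5.889 m → moment R × 5.889 clockwise.
For rotational equilibrium, R × 5.889 = 1999, so R = 339 N.

R_A ≈ 339 N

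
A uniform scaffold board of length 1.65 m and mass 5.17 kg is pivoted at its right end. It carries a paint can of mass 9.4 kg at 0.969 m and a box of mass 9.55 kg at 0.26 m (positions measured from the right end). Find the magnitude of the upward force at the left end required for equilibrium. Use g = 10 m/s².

Taking torques about the right end:
Beam weight: 5.17 × 10 = 51.7 N down at 0.825 m → arm 0.825 m, τ = 51.7 × 0.825 = 42.65 N·m counterclockwise.
Paint can: 9.4 × 10 = 94 N down at 0.969 m → arm 0.969 m, τ = 94 × 0.969 = 91.09 N·m counterclockwise.
Box: 9.55 × 10 = 95.5 N down at 0.26 m → arm 0.26 m, τ = 95.5 × 0.26 = 24.83 N·m counterclockwise.
Net moment of the loads = 158.6 N·m counterclockwise.
The upward force F acts at the left end, arm 1.65 m, giving F × 1.65 clockwise.
Balancing moments: F × 1.65 = 158.6, giving F = 158.6 / 1.65 = 96.1 N.

F ≈ 96.1 N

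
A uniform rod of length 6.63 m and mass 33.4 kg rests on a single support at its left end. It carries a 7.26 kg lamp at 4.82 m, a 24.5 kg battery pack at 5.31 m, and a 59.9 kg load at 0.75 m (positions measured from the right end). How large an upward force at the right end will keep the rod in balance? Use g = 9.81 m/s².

Taking torques about the left end:
Beam weight: 33.4 × 9.81 = 327.7 N down at 3.315 m → arm 3.315 m, τ = 327.7 × 3.315 = 1086 N·m clockwise.
Lamp: 7.26 × 9.81 = 71.22 N down at 4.82 m → arm 1.81 m, τ = 71.22 × 1.81 = 128.9 N·m clockwise.
Battery pack: 24.5 × 9.81 = 240.3 N down at 5.31 m → arm 1.32 m, τ = 240.3 × 1.32 = 317.2 N·m clockwise.
Load: 59.9 × 9.81 = 587.6 N down at 0.75 m → arm 5.88 m, τ = 587.6 × 5.88 = 3455 N·m clockwise.
Net moment of the loads = 4987 N·m clockwise.
The upward force F acts at the right end, arm 6.63 m, giving F × 6.63 counterclockwise.
Στ = 0 ⇒ F × 6.63 = 4987 ⇒ F = 4987 / 6.63 = 752 N.

F ≈ 752 N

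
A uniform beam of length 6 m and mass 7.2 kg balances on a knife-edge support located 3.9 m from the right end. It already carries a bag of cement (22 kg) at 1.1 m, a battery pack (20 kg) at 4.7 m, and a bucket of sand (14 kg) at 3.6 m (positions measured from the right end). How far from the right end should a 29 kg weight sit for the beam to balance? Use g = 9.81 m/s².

Take moments about the knife-edge support (at 3.9 m from the right end).
Beam weight: 7.2 × 9.81 = 70.63 N down at 3 m → arm 0.9 m, τ = 70.63 × 0.9 = 63.57 N·m clockwise.
Bag of cement: 22 × 9.81 = 215.8 N down at 1.1 m → arm 2.8 m, τ = 215.8 × 2.8 = 604.2 N·m clockwise.
Battery pack: 20 × 9.81 = 196.2 N down at 4.7 m → arm 0.8 m, τ = 196.2 × 0.8 = 157 N·m counterclockwise.
Bucket of sand: 14 × 9.81 = 137.3 N down at 3.6 m → arm 0.3 m, τ = 137.3 × 0.3 = 41.19 N·m clockwise.
Net moment of existing loads = 552 N·m clockwise.
The weight weighs 29 × 9.81 = 284.5 N and must supply an equal counterclockwise moment, so its lever arm about the knife-edge support is 552 / 284.5 = 1.94 m.
That puts it at 3.9 + 1.94 = 5.84 m from the right end.

x ≈ 5.84 m from the right end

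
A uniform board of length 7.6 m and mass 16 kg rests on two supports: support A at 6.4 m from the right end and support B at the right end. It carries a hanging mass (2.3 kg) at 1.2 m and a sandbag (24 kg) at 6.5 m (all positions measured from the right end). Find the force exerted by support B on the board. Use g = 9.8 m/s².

Take moments about support A.
Beam weight: 16 × 9.8 = 156.8 N down at 3.8 m → arm 2.6 m, τ = 156.8 × 2.6 = 407.7 N·m clockwise.
Hanging mass: 2.3 × 9.8 = 22.54 N down at 1.2 m → arm 5.2 m, τ = 22.54 × 5.2 = 117.2 N·m clockwise.
Sandbag: 24 × 9.8 = 235.2 N down at 6.5 m → arm 0.1 m, τ = 235.2 × 0.1 = 23.52 N·m counterclockwise.
Net load moment about support A = 501.4 N·m clockwise.
Reaction R at support B is upward at 0 m, arm 6.4 m → moment R × 6.4 counterclockwise.
For rotational equilibrium, R × 6.4 = 501.4, so R = 78.3 N.

R_B ≈ 78.3 N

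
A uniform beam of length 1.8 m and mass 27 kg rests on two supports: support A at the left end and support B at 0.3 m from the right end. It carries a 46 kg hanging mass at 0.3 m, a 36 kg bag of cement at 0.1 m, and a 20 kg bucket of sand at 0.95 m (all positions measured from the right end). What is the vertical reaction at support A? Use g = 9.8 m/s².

R_A ≈ 144 N

Take moments about support B.
Beam weight: 27 × 9.8 = 264.6 N down at 0.9 m → arm 0.6 m, τ = 264.6 × 0.6 = 158.8 N·m counterclockwise.
Hanging mass: acts at the support B, moment arm 0 → no torque.
Bag of cement: 36 × 9.8 = 352.8 N down at 0.1 m → arm 0.2 m, τ = 352.8 × 0.2 = 70.56 N·m clockwise.
Bucket of sand: 20 × 9.8 = 196 N down at 0.95 m → arm 0.65 m, τ = 196 × 0.65 = 127.4 N·m counterclockwise.
Net load moment about support B = 215.6 N·m counterclockwise.
Reaction R at support A is upward at 1.8 m, arm 1.5 m → moment R × 1.5 clockwise.
Balancing moments: R × 1.5 = 215.6, giving R = 144 N.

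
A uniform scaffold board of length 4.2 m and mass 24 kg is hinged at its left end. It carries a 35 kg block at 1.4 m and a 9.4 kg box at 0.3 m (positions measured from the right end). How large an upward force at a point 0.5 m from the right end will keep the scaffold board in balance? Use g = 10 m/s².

F ≈ 500 N

Sum moments about the left end (the unknown pivot reaction has zero arm there).
Beam weight: 24 × 10 = 240 N down at 2.1 m → arm 2.1 m, τ = 240 × 2.1 = 504 N·m clockwise.
Block: 35 × 10 = 350 N down at 1.4 m → arm 2.8 m, τ = 350 × 2.8 = 980 N·m clockwise.
Box: 9.4 × 10 = 94 N down at 0.3 m → arm 3.9 m, τ = 94 × 3.9 = 366.6 N·m clockwise.
Net moment of the loads = 1851 N·m clockwise.
The upward force F acts at a point 0.5 m from the right end, arm 3.7 m, giving F × 3.7 counterclockwise.
Setting net torque to zero: F × 3.7 = 1851 → F = 1851 / 3.7 = 500 N.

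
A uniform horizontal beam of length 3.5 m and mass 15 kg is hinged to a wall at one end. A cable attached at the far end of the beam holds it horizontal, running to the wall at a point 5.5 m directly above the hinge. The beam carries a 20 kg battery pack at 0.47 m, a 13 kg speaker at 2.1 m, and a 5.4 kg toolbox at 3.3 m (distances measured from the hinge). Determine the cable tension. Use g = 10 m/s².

T ≈ 274 N

Choose the hinge as the axis so the unknown hinge reaction has zero arm there.
Beam weight: 15 × 10 = 150 N down at 1.75 m → arm 1.75 m, τ = 150 × 1.75 = 262.5 N·m clockwise.
Battery pack: 20 × 10 = 200 N down at 0.47 m → arm 0.47 m, τ = 200 × 0.47 = 94 N·m clockwise.
Speaker: 13 × 10 = 130 N down at 2.1 m → arm 2.1 m, τ = 130 × 2.1 = 273 N·m clockwise.
Toolbox: 5.4 × 10 = 54 N down at 3.3 m → arm 3.3 m, τ = 54 × 3.3 = 178.2 N·m clockwise.
Total clockwise load moment = 807.7 N·m.
The cable tension T acts at 3.5 m; only its component perpendicular to the beam, T sinθ, produces torque. sinθ = h/√(h²+d²) = 5.5/√(5.5²+3.5²) = 0.8437.
Balancing moments: T × 3.5 × 0.8437 = 807.7, giving T = 807.7 / 2.953 = 274 N.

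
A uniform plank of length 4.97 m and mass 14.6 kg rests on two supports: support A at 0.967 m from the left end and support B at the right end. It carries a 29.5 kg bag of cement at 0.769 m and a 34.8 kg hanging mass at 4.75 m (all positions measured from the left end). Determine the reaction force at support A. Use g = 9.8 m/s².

R_A ≈ 411 N

Sum moments about support B (its reaction then has zero moment arm).
Beam weight: 14.6 × 9.8 = 143.1 N down at 2.485 m → arm 2.485 m, τ = 143.1 × 2.485 = 355.6 N·m counterclockwise.
Bag of cement: 29.5 × 9.8 = 289.1 N down at 0.769 m → arm 4.201 m, τ = 289.1 × 4.201 = 1215 N·m counterclockwise.
Hanging mass: 34.8 × 9.8 = 341 N down at 4.75 m → arm 0.22 m, τ = 341 × 0.22 = 75.02 N·m counterclockwise.
Net load moment about support B = 1646 N·m counterclockwise.
Reaction R at support A is upward at 0.967 m, arm 4.003 m → moment R × 4.003 clockwise.
Balancing moments: R × 4.003 = 1646, giving R = 411 N.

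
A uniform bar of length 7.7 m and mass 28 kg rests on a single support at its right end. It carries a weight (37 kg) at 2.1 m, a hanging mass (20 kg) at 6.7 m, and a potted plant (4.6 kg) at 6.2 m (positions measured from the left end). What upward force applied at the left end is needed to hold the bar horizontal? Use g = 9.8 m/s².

Choose the right end as the axis so the unknown pivot reaction has zero arm there.
Beam weight: 28 × 9.8 = 274.4 N down at 3.85 m → arm 3.85 m, τ = 274.4 × 3.85 = 1056 N·m counterclockwise.
Weight: 37 × 9.8 = 362.6 N down at 2.1 m → arm 5.6 m, τ = 362.6 × 5.6 = 2031 N·m counterclockwise.
Hanging mass: 20 × 9.8 = 196 N down at 6.7 m → arm 1 m, τ = 196 × 1 = 196 N·m counterclockwise.
Potted plant: 4.6 × 9.8 = 45.08 N down at 6.2 m → arm 1.5 m, τ = 45.08 × 1.5 = 67.62 N·m counterclockwise.
Net moment of the loads = 3351 N·m counterclockwise.
The upward force F acts at the left end, arm 7.7 m, giving F × 7.7 clockwise.
Setting net torque to zero: F × 7.7 = 3351 → F = 3351 / 7.7 = 435 N.

F ≈ 435 N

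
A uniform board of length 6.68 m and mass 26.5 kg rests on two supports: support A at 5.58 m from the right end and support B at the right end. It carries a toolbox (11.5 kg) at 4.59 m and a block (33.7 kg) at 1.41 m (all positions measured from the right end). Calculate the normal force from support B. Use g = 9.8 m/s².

R_B ≈ 371 N

About support A:
Beam weight: 26.5 × 9.8 = 259.7 N down at 3.34 m → arm 2.24 m, τ = 259.7 × 2.24 = 581.7 N·m clockwise.
Toolbox: 11.5 × 9.8 = 112.7 N down at 4.59 m → arm 0.99 m, τ = 112.7 × 0.99 = 111.6 N·m clockwise.
Block: 33.7 × 9.8 = 330.3 N down at 1.41 m → arm 4.17 m, τ = 330.3 × 4.17 = 1377 N·m clockwise.
Net load moment about support A = 2070 N·m clockwise.
Reaction R at support B is upward at 0 m, arm 5.58 m → moment R × 5.58 counterclockwise.
Balancing moments: R × 5.58 = 2070, giving R = 371 N.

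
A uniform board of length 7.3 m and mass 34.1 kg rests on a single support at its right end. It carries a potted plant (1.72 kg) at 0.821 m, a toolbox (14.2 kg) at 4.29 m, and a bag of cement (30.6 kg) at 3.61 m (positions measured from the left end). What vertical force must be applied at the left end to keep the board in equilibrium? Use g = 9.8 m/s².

About the right end:
Beam weight: 34.1 × 9.8 = 334.2 N down at 3.65 m → arm 3.65 m, τ = 334.2 × 3.65 = 1220 N·m counterclockwise.
Potted plant: 1.72 × 9.8 = 16.86 N down at 0.821 m → arm 6.479 m, τ = 16.86 × 6.479 = 109.2 N·m counterclockwise.
Toolbox: 14.2 × 9.8 = 139.2 N down at 4.29 m → arm 3.01 m, τ = 139.2 × 3.01 = 419 N·m counterclockwise.
Bag of cement: 30.6 × 9.8 = 299.9 N down at 3.61 m → arm 3.69 m, τ = 299.9 × 3.69 = 1107 N·m counterclockwise.
Net moment of the loads = 2855 N·m counterclockwise.
The upward force F acts at the left end, arm 7.3 m, giving F × 7.3 clockwise.
Balancing moments: F × 7.3 = 2855, giving F = 2855 / 7.3 = 391 N.

F ≈ 391 N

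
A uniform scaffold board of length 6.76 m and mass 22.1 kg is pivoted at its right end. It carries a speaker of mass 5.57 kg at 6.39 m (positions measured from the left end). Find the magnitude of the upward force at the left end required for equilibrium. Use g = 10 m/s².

F ≈ 114 N

About the right end:
Beam weight: 22.1 × 10 = 221 N down at 3.38 m → arm 3.38 m, τ = 221 × 3.38 = 747 N·m counterclockwise.
Speaker: 5.57 × 10 = 55.7 N down at 6.39 m → arm 0.37 m, τ = 55.7 × 0.37 = 20.61 N·m counterclockwise.
Net moment of the loads = 767.6 N·m counterclockwise.
The upward force F acts at the left end, arm 6.76 m, giving F × 6.76 clockwise.
For rotational equilibrium, F × 6.76 = 767.6, so F = 767.6 / 6.76 = 114 N.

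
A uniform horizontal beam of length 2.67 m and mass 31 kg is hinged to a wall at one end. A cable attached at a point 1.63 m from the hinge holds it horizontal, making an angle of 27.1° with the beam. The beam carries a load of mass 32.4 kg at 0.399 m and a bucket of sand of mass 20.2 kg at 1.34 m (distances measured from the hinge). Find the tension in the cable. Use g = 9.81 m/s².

T ≈ 1080 N

About the hinge:
Beam weight: 31 × 9.81 = 304.1 N down at 1.335 m → arm 1.335 m, τ = 304.1 × 1.335 = 406 N·m clockwise.
Load: 32.4 × 9.81 = 317.8 N down at 0.399 m → arm 0.399 m, τ = 317.8 × 0.399 = 126.8 N·m clockwise.
Bucket of sand: 20.2 × 9.81 = 198.2 N down at 1.34 m → arm 1.34 m, τ = 198.2 × 1.34 = 265.6 N·m clockwise.
Total clockwise load moment = 798.4 N·m.
The cable tension T acts at 1.63 m; only its component perpendicular to the beam, T sinθ, produces torque. sin 27.1° = 0.4555.
Balancing moments: T × 1.63 × 0.4555 = 798.4, giving T = 798.4 / 0.7425 = 1080 N.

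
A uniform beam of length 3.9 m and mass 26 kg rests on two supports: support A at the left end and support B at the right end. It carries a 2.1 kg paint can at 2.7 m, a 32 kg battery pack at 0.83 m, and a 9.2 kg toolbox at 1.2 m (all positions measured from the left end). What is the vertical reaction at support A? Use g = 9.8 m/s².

Choose support B as the axis so its reaction then has zero moment arm.
Beam weight: 26 × 9.8 = 254.8 N down at 1.95 m → arm 1.95 m, τ = 254.8 × 1.95 = 496.9 N·m counterclockwise.
Paint can: 2.1 × 9.8 = 20.58 N down at 2.7 m → arm 1.2 m, τ = 20.58 × 1.2 = 24.7 N·m counterclockwise.
Battery pack: 32 × 9.8 = 313.6 N down at 0.83 m → arm 3.07 m, τ = 313.6 × 3.07 = 962.8 N·m counterclockwise.
Toolbox: 9.2 × 9.8 = 90.16 N down at 1.2 m → arm 2.7 m, τ = 90.16 × 2.7 = 243.4 N·m counterclockwise.
Net load moment about support B = 1728 N·m counterclockwise.
Reaction R at support A is upward at 0 m, arm 3.9 m → moment R × 3.9 clockwise.
Balancing moments: R × 3.9 = 1728, giving R = 443 N.

R_A ≈ 443 N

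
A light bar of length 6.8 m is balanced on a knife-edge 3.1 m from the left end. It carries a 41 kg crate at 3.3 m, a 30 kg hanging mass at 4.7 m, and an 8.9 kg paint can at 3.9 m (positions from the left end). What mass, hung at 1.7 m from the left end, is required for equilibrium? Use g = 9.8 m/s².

Taking torques about the knife-edge (at 3.1 m from the left end):
Crate: 41 × 9.8 = 401.8 N down at 3.3 m → arm 0.2 m, τ = 401.8 × 0.2 = 80.36 N·m clockwise.
Hanging mass: 30 × 9.8 = 294 N down at 4.7 m → arm 1.6 m, τ = 294 × 1.6 = 470.4 N·m clockwise.
Paint can: 8.9 × 9.8 = 87.22 N down at 3.9 m → arm 0.8 m, τ = 87.22 × 0.8 = 69.78 N·m clockwise.
Net moment of known loads = 620.5 N·m clockwise.
An unknown mass m at 1.7 m has arm 1.4 m; its moment is m·g·1.4 counterclockwise.
Στ = 0 ⇒ m × 9.8 × 1.4 = 620.5 ⇒ m = 620.5 / (9.8 × 1.4) = 45.2 kg.

m ≈ 45.2 kg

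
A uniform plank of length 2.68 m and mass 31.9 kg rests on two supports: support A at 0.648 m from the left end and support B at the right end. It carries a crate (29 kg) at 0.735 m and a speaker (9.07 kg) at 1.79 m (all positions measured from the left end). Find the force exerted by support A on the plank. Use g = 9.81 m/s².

Take moments about support B.
Beam weight: 31.9 × 9.81 = 312.9 N down at 1.34 m → arm 1.34 m, τ = 312.9 × 1.34 = 419.3 N·m counterclockwise.
Crate: 29 × 9.81 = 284.5 N down at 0.735 m → arm 1.945 m, τ = 284.5 × 1.945 = 553.4 N·m counterclockwise.
Speaker: 9.07 × 9.81 = 88.98 N down at 1.79 m → arm 0.89 m, τ = 88.98 × 0.89 = 79.19 N·m counterclockwise.
Net load moment about support B = 1052 N·m counterclockwise.
Reaction R at support A is upward at 0.648 m, arm 2.032 m → moment R × 2.032 clockwise.
Setting net torque to zero: R × 2.032 = 1052 → R = 518 N.

R_A ≈ 518 N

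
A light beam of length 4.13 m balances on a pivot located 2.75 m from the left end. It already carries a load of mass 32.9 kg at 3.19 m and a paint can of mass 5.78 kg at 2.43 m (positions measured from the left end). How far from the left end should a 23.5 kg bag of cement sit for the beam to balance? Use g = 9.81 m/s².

x ≈ 2.21 m from the left end

Sum moments about the pivot (at 2.75 m from the left end) (the support reaction has zero arm there).
Load: 32.9 × 9.81 = 322.7 N down at 3.19 m → arm 0.44 m, τ = 322.7 × 0.44 = 142 N·m clockwise.
Paint can: 5.78 × 9.81 = 56.7 N down at 2.43 m → arm 0.32 m, τ = 56.7 × 0.32 = 18.14 N·m counterclockwise.
Net moment of existing loads = 123.9 N·m clockwise.
The bag of cement weighs 23.5 × 9.81 = 230.5 N and must supply an equal counterclockwise moment, so its lever arm about the pivot is 123.9 / 230.5 = 0.538 m.
That puts it at 2.75 − 0.538 = 2.21 m from the left end.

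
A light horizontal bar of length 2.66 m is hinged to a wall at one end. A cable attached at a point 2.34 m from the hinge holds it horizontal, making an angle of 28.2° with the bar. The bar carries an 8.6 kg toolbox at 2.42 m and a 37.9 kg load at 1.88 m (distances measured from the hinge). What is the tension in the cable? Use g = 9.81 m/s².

Taking torques about the hinge:
Toolbox: 8.6 × 9.81 = 84.37 N down at 2.42 m → arm 2.42 m, τ = 84.37 × 2.42 = 204.2 N·m clockwise.
Load: 37.9 × 9.81 = 371.8 N down at 1.88 m → arm 1.88 m, τ = 371.8 × 1.88 = 699 N·m clockwise.
Total clockwise load moment = 903.2 N·m.
The cable tension T acts at 2.34 m; only its component perpendicular to the bar, T sinθ, produces torque. sin 28.2° = 0.4726.
For rotational equilibrium, T × 2.34 × 0.4726 = 903.2, so T = 903.2 / 1.106 = 817 N.

T ≈ 817 N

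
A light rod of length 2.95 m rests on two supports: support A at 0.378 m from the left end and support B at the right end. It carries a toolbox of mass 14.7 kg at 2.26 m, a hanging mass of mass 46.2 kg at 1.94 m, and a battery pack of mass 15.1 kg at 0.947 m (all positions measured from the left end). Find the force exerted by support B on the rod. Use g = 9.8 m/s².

R_B ≈ 413 N

Taking torques about support A:
Toolbox: 14.7 × 9.8 = 144.1 N down at 2.26 m → arm 1.882 m, τ = 144.1 × 1.882 = 271.2 N·m clockwise.
Hanging mass: 46.2 × 9.8 = 452.8 N down at 1.94 m → arm 1.562 m, τ = 452.8 × 1.562 = 707.3 N·m clockwise.
Battery pack: 15.1 × 9.8 = 148 N down at 0.947 m → arm 0.569 m, τ = 148 × 0.569 = 84.21 N·m clockwise.
Net load moment about support A = 1063 N·m clockwise.
Reaction R at support B is upward at 2.95 m, arm 2.572 m → moment R × 2.572 counterclockwise.
Balancing moments: R × 2.572 = 1063, giving R = 413 N.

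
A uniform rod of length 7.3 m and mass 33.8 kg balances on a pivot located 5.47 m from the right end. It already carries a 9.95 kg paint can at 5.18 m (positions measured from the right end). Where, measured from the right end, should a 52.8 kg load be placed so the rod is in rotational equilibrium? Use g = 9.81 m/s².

x ≈ 6.69 m from the right end

Sum moments about the pivot (at 5.47 m from the right end) (the support reaction has zero arm there).
Beam weight: 33.8 × 9.81 = 331.6 N down at 3.65 m → arm 1.82 m, τ = 331.6 × 1.82 = 603.5 N·m clockwise.
Paint can: 9.95 × 9.81 = 97.61 N down at 5.18 m → arm 0.29 m, τ = 97.61 × 0.29 = 28.31 N·m clockwise.
Net moment of existing loads = 631.8 N·m clockwise.
The load weighs 52.8 × 9.81 = 518 N and must supply an equal counterclockwise moment, so its lever arm about the pivot is 631.8 / 518 = 1.22 m.
That puts it at 5.47 + 1.22 = 6.69 m from the right end.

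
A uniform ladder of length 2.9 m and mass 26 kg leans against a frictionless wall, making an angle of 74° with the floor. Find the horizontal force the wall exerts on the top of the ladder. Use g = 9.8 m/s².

N_wall ≈ 36.5 N

Choose the foot of the ladder as the axis so the floor normal and friction both act there and drop out.
Ladder weight 26×9.8 = 254.8 N acts at 1.45 m along the ladder; its horizontal arm is 1.45·cos74° = 0.3997 m → τ = 101.8 N·m clockwise.
Wall normal N acts horizontally at the top; its moment arm is the height L sinθ = 2.9·sin74° = 2.788 m, counterclockwise.
Balancing moments: N × 2.788 = 101.8, giving N = 36.5 N.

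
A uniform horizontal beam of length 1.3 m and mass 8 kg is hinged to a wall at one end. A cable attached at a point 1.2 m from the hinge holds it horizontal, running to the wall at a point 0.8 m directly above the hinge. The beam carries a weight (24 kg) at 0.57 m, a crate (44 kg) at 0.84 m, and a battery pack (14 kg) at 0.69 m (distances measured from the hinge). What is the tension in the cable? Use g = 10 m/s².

Taking torques about the hinge:
Beam weight: 8 × 10 = 80 N down at 0.65 m → arm 0.65 m, τ = 80 × 0.65 = 52 N·m clockwise.
Weight: 24 × 10 = 240 N down at 0.57 m → arm 0.57 m, τ = 240 × 0.57 = 136.8 N·m clockwise.
Crate: 44 × 10 = 440 N down at 0.84 m → arm 0.84 m, τ = 440 × 0.84 = 369.6 N·m clockwise.
Battery pack: 14 × 10 = 140 N down at 0.69 m → arm 0.69 m, τ = 140 × 0.69 = 96.6 N·m clockwise.
Total clockwise load moment = 655 N·m.
The cable tension T acts at 1.2 m; only its component perpendicular to the beam, T sinθ, produces torque. sinθ = h/√(h²+d²) = 0.8/√(0.8²+1.2²) = 0.5547.
Setting net torque to zero: T × 1.2 × 0.5547 = 655 → T = 655 / 0.6656 = 984 N.

T ≈ 984 N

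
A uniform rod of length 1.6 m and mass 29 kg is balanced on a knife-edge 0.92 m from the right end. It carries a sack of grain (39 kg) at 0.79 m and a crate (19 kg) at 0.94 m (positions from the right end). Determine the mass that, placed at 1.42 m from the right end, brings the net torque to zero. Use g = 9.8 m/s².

Choose the knife-edge (at 0.92 m from the right end) as the axis so the support reaction has zero arm there.
Beam weight: 29 × 9.8 = 284.2 N down at 0.8 m → arm 0.12 m, τ = 284.2 × 0.12 = 34.1 N·m clockwise.
Sack of grain: 39 × 9.8 = 382.2 N down at 0.79 m → arm 0.13 m, τ = 382.2 × 0.13 = 49.69 N·m clockwise.
Crate: 19 × 9.8 = 186.2 N down at 0.94 m → arm 0.02 m, τ = 186.2 × 0.02 = 3.724 N·m counterclockwise.
Net moment of known loads = 80.07 N·m clockwise.
An unknown mass m at 1.42 m has arm 0.5 m; its moment is m·g·0.5 counterclockwise.
Balancing moments: m × 9.8 × 0.5 = 80.07, giving m = 80.07 / (9.8 × 0.5) = 16.3 kg.

m ≈ 16.3 kg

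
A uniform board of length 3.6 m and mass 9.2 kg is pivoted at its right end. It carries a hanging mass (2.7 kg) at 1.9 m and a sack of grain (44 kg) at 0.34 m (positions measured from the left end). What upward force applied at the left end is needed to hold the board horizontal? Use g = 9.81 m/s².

About the right end:
Beam weight: 9.2 × 9.81 = 90.25 N down at 1.8 m → arm 1.8 m, τ = 90.25 × 1.8 = 162.5 N·m counterclockwise.
Hanging mass: 2.7 × 9.81 = 26.49 N down at 1.9 m → arm 1.7 m, τ = 26.49 × 1.7 = 45.03 N·m counterclockwise.
Sack of grain: 44 × 9.81 = 431.6 N down at 0.34 m → arm 3.26 m, τ = 431.6 × 3.26 = 1407 N·m counterclockwise.
Net moment of the loads = 1615 N·m counterclockwise.
The upward force F acts at the left end, arm 3.6 m, giving F × 3.6 clockwise.
For rotational equilibrium, F × 3.6 = 1615, so F = 1615 / 3.6 = 449 N.

F ≈ 449 N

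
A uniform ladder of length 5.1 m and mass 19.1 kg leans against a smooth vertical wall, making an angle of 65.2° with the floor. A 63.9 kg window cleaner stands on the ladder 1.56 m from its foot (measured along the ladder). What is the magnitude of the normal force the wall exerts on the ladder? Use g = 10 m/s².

N_wall ≈ 134 N

Choose the foot of the ladder as the axis so the floor normal and friction both act there and drop out.
Ladder weight 19.1×10 = 191 N acts at 2.55 m along the ladder; its horizontal arm is 2.55·cos65.2° = 1.07 m → τ = 204.4 N·m clockwise.
Window cleaner: 63.9×10 = 639 N at 1.56 m → arm 0.6543 m → τ = 418.1 N·m clockwise.
Wall normal N acts horizontally at the top; its moment arm is the height L sinθ = 5.1·sin65.2° = 4.63 m, counterclockwise.
Setting net torque to zero: N × 4.63 = 622.5 → N = 134 N.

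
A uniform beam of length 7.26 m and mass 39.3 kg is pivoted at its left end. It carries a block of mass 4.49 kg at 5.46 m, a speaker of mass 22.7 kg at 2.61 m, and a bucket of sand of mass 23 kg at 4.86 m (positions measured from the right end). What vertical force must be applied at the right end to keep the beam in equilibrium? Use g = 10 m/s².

F ≈ 429 N

Take moments about the left end.
Beam weight: 39.3 × 10 = 393 N down at 3.63 m → arm 3.63 m, τ = 393 × 3.63 = 1427 N·m clockwise.
Block: 4.49 × 10 = 44.9 N down at 5.46 m → arm 1.8 m, τ = 44.9 × 1.8 = 80.82 N·m clockwise.
Speaker: 22.7 × 10 = 227 N down at 2.61 m → arm 4.65 m, τ = 227 × 4.65 = 1056 N·m clockwise.
Bucket of sand: 23 × 10 = 230 N down at 4.86 m → arm 2.4 m, τ = 230 × 2.4 = 552 N·m clockwise.
Net moment of the loads = 3116 N·m clockwise.
The upward force F acts at the right end, arm 7.26 m, giving F × 7.26 counterclockwise.
Στ = 0 ⇒ F × 7.26 = 3116 ⇒ F = 3116 / 7.26 = 429 N.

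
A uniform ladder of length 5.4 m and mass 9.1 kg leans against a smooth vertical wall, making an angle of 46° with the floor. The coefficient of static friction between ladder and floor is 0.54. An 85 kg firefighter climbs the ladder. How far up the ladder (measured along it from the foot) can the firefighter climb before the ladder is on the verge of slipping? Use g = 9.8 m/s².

Choose the foot of the ladder as the axis so the floor normal and friction both act there and drop out.
Ladder weight 9.1×9.8 = 89.18 N acts at 2.7 m along the ladder; its horizontal arm is 2.7·cos46° = 1.876 m → τ = 167.3 N·m clockwise.
Firefighter weight 85×9.8 = 833 N at distance d → arm d·cos46° → τ = 833·d·0.6947 clockwise.
Wall normal N at the top has arm L sinθ = 3.884 m counterclockwise, so Στ = 0 gives N·3.884 = 167.3 + 578.7·d.
ΣFy = 0 ⇒ N_floor = 922.2 N, so the maximum friction is μ_s·N_floor = 0.54×922.2 = 498 N. ΣFx = 0 ⇒ N_wall = f, so at the slipping point N = 498 N.
Substituting: 498×3.884 = 167.3 + 578.7·d ⇒ d = (1934 − 167.3) / 578.7 = 3.05 m.

d ≈ 3.05 m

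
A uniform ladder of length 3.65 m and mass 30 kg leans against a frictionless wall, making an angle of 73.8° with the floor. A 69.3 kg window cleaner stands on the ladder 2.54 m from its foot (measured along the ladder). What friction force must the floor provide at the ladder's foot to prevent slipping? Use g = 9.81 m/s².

f ≈ 180 N

Taking torques about the foot of the ladder:
Ladder weight 30×9.81 = 294.3 N acts at 1.825 m along the ladder; its horizontal arm is 1.825·cos73.8° = 0.5092 m → τ = 149.9 N·m clockwise.
Window cleaner: 69.3×9.81 = 679.8 N at 2.54 m → arm 0.7086 m → τ = 481.7 N·m clockwise.
Wall normal N acts horizontally at the top; its moment arm is the height L sinθ = 3.65·sin73.8° = 3.505 m, counterclockwise.
Balancing moments: N × 3.505 = 631.6, giving N = 180 N.
ΣFx = 0: friction at the foot balances the wall's push, so f = N_wall = 180 N.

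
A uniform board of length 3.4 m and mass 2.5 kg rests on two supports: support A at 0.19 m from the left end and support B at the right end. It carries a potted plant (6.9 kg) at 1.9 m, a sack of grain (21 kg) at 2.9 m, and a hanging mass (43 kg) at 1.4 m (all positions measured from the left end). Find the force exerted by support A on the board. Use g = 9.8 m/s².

R_A ≈ 339 N

Choose support B as the axis so its reaction then has zero moment arm.
Beam weight: 2.5 × 9.8 = 24.5 N down at 1.7 m → arm 1.7 m, τ = 24.5 × 1.7 = 41.65 N·m counterclockwise.
Potted plant: 6.9 × 9.8 = 67.62 N down at 1.9 m → arm 1.5 m, τ = 67.62 × 1.5 = 101.4 N·m counterclockwise.
Sack of grain: 21 × 9.8 = 205.8 N down at 2.9 m → arm 0.5 m, τ = 205.8 × 0.5 = 102.9 N·m counterclockwise.
Hanging mass: 43 × 9.8 = 421.4 N down at 1.4 m → arm 2 m, τ = 421.4 × 2 = 842.8 N·m counterclockwise.
Net load moment about support B = 1089 N·m counterclockwise.
Reaction R at support A is upward at 0.19 m, arm 3.21 m → moment R × 3.21 clockwise.
Balancing moments: R × 3.21 = 1089, giving R = 339 N.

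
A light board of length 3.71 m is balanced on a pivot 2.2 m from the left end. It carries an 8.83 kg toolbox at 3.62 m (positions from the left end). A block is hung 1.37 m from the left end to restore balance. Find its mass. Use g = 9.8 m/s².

Sum moments about the pivot (at 2.2 m from the left end) (the support reaction has zero arm there).
Toolbox: 8.83 × 9.8 = 86.53 N down at 3.62 m → arm 1.42 m, τ = 86.53 × 1.42 = 122.9 N·m clockwise.
Net moment of known loads = 122.9 N·m clockwise.
An unknown mass m at 1.37 m has arm 0.83 m; its moment is m·g·0.83 counterclockwise.
Balancing moments: m × 9.8 × 0.83 = 122.9, giving m = 122.9 / (9.8 × 0.83) = 15.1 kg.

m ≈ 15.1 kg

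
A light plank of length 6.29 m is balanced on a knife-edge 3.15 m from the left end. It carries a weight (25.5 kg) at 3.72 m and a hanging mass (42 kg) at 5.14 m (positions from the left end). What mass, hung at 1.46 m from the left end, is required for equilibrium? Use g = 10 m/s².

m ≈ 58.1 kg

Taking torques about the knife-edge (at 3.15 m from the left end):
Weight: 25.5 × 10 = 255 N down at 3.72 m → arm 0.57 m, τ = 255 × 0.57 = 145.3 N·m clockwise.
Hanging mass: 42 × 10 = 420 N down at 5.14 m → arm 1.99 m, τ = 420 × 1.99 = 835.8 N·m clockwise.
Net moment of known loads = 981.1 N·m clockwise.
An unknown mass m at 1.46 m has arm 1.69 m; its moment is m·g·1.69 counterclockwise.
Setting net torque to zero: m × 10 × 1.69 = 981.1 → m = 981.1 / (10 × 1.69) = 58.1 kg.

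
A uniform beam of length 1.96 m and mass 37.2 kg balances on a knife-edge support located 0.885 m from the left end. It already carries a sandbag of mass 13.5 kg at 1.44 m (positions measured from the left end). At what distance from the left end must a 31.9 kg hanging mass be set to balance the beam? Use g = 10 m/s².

x ≈ 0.539 m from the left end

About the knife-edge support (at 0.885 m from the left end):
Beam weight: 37.2 × 10 = 372 N down at 0.98 m → arm 0.095 m, τ = 372 × 0.095 = 35.34 N·m clockwise.
Sandbag: 13.5 × 10 = 135 N down at 1.44 m → arm 0.555 m, τ = 135 × 0.555 = 74.93 N·m clockwise.
Net moment of existing loads = 110.3 N·m clockwise.
The hanging mass weighs 31.9 × 10 = 319 N and must supply an equal counterclockwise moment, so its lever arm about the knife-edge support is 110.3 / 319 = 0.346 m.
That puts it at 0.885 − 0.346 = 0.539 m from the left end.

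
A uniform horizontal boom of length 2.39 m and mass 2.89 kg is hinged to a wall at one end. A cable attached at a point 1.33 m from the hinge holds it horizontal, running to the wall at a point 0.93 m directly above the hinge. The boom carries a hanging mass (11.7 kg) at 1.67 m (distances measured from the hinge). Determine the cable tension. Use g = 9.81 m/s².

Sum moments about the hinge (the unknown hinge reaction has zero arm there).
Beam weight: 2.89 × 9.81 = 28.35 N down at 1.195 m → arm 1.195 m, τ = 28.35 × 1.195 = 33.88 N·m clockwise.
Hanging mass: 11.7 × 9.81 = 114.8 N down at 1.67 m → arm 1.67 m, τ = 114.8 × 1.67 = 191.7 N·m clockwise.
Total clockwise load moment = 225.6 N·m.
The cable tension T acts at 1.33 m; only its component perpendicular to the boom, T sinθ, produces torque. sinθ = h/√(h²+d²) = 0.93/√(0.93²+1.33²) = 0.573.
Setting net torque to zero: T × 1.33 × 0.573 = 225.6 → T = 225.6 / 0.7621 = 296 N.

T ≈ 296 N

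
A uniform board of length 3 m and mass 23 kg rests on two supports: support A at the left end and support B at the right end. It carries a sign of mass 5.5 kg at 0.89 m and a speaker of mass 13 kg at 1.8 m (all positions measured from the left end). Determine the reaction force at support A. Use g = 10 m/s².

R_A ≈ 206 N

Take moments about support B.
Beam weight: 23 × 10 = 230 N down at 1.5 m → arm 1.5 m, τ = 230 × 1.5 = 345 N·m counterclockwise.
Sign: 5.5 × 10 = 55 N down at 0.89 m → arm 2.11 m, τ = 55 × 2.11 = 116 N·m counterclockwise.
Speaker: 13 × 10 = 130 N down at 1.8 m → arm 1.2 m, τ = 130 × 1.2 = 156 N·m counterclockwise.
Net load moment about support B = 617 N·m counterclockwise.
Reaction R at support A is upward at 0 m, arm 3 m → moment R × 3 clockwise.
Στ = 0 ⇒ R × 3 = 617 ⇒ R = 206 N.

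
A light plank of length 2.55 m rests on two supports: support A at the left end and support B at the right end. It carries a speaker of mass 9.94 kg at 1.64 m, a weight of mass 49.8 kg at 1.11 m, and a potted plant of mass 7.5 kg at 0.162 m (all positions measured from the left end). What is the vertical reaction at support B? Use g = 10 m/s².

R_B ≈ 285 N

About support A:
Speaker: 9.94 × 10 = 99.4 N down at 1.64 m → arm 1.64 m, τ = 99.4 × 1.64 = 163 N·m clockwise.
Weight: 49.8 × 10 = 498 N down at 1.11 m → arm 1.11 m, τ = 498 × 1.11 = 552.8 N·m clockwise.
Potted plant: 7.5 × 10 = 75 N down at 0.162 m → arm 0.162 m, τ = 75 × 0.162 = 12.15 N·m clockwise.
Net load moment about support A = 727.9 N·m clockwise.
Reaction R at support B is upward at 2.55 m, arm 2.55 m → moment R × 2.55 counterclockwise.
Στ = 0 ⇒ R × 2.55 = 727.9 ⇒ R = 285 N.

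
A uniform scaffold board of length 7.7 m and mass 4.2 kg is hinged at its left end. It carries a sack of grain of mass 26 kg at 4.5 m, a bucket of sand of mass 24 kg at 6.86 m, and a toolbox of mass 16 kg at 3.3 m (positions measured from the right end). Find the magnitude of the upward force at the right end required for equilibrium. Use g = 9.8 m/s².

Taking torques about the left end:
Beam weight: 4.2 × 9.8 = 41.16 N down at 3.85 m → arm 3.85 m, τ = 41.16 × 3.85 = 158.5 N·m clockwise.
Sack of grain: 26 × 9.8 = 254.8 N down at 4.5 m → arm 3.2 m, τ = 254.8 × 3.2 = 815.4 N·m clockwise.
Bucket of sand: 24 × 9.8 = 235.2 N down at 6.86 m → arm 0.84 m, τ = 235.2 × 0.84 = 197.6 N·m clockwise.
Toolbox: 16 × 9.8 = 156.8 N down at 3.3 m → arm 4.4 m, τ = 156.8 × 4.4 = 689.9 N·m clockwise.
Net moment of the loads = 1861 N·m clockwise.
The upward force F acts at the right end, arm 7.7 m, giving F × 7.7 counterclockwise.
Setting net torque to zero: F × 7.7 = 1861 → F = 1861 / 7.7 = 242 N.

F ≈ 242 N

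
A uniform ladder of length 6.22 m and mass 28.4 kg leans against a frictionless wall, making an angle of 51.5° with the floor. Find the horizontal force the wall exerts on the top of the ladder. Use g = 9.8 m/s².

About the foot of the ladder:
Ladder weight 28.4×9.8 = 278.3 N acts at 3.11 m along the ladder; its horizontal arm is 3.11·cos51.5° = 1.936 m → τ = 538.8 N·m clockwise.
Wall normal N acts horizontally at the top; its moment arm is the height L sinθ = 6.22·sin51.5° = 4.868 m, counterclockwise.
Setting net torque to zero: N × 4.868 = 538.8 → N = 111 N.

N_wall ≈ 111 N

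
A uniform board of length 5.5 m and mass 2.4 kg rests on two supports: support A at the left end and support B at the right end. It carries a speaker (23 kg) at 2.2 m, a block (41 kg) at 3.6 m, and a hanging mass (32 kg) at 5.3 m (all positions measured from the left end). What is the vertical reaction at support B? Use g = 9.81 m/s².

R_B ≈ 668 N

Sum moments about support A (its reaction then has zero moment arm).
Beam weight: 2.4 × 9.81 = 23.54 N down at 2.75 m → arm 2.75 m, τ = 23.54 × 2.75 = 64.73 N·m clockwise.
Speaker: 23 × 9.81 = 225.6 N down at 2.2 m → arm 2.2 m, τ = 225.6 × 2.2 = 496.3 N·m clockwise.
Block: 41 × 9.81 = 402.2 N down at 3.6 m → arm 3.6 m, τ = 402.2 × 3.6 = 1448 N·m clockwise.
Hanging mass: 32 × 9.81 = 313.9 N down at 5.3 m → arm 5.3 m, τ = 313.9 × 5.3 = 1664 N·m clockwise.
Net load moment about support A = 3673 N·m clockwise.
Reaction R at support B is upward at 5.5 m, arm 5.5 m → moment R × 5.5 counterclockwise.
Setting net torque to zero: R × 5.5 = 3673 → R = 668 N.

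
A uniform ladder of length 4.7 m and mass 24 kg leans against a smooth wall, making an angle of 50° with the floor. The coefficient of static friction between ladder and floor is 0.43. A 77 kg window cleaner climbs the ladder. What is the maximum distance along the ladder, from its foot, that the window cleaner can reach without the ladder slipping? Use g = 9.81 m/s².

Choose the foot of the ladder as the axis so the floor normal and friction both act there and drop out.
Ladder weight 24×9.81 = 235.4 N acts at 2.35 m along the ladder; its horizontal arm is 2.35·cos50° = 1.511 m → τ = 355.7 N·m clockwise.
Window cleaner weight 77×9.81 = 755.4 N at distance d → arm d·cos50° → τ = 755.4·d·0.6428 clockwise.
Wall normal N at the top has arm L sinθ = 3.6 m counterclockwise, so Στ = 0 gives N·3.6 = 355.7 + 485.6·d.
ΣFy = 0 ⇒ N_floor = 990.8 N, so the maximum friction is μ_s·N_floor = 0.43×990.8 = 426 N. ΣFx = 0 ⇒ N_wall = f, so at the slipping point N = 426 N.
Substituting: 426×3.6 = 355.7 + 485.6·d ⇒ d = (1534 − 355.7) / 485.6 = 2.43 m.

d ≈ 2.43 m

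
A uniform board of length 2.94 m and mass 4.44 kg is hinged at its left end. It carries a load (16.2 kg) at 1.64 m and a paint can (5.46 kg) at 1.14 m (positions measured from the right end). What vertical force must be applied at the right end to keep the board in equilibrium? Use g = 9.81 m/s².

F ≈ 125 N

Choose the left end as the axis so the unknown pivot reaction has zero arm there.
Beam weight: 4.44 × 9.81 = 43.56 N down at 1.47 m → arm 1.47 m, τ = 43.56 × 1.47 = 64.03 N·m clockwise.
Load: 16.2 × 9.81 = 158.9 N down at 1.64 m → arm 1.3 m, τ = 158.9 × 1.3 = 206.6 N·m clockwise.
Paint can: 5.46 × 9.81 = 53.56 N down at 1.14 m → arm 1.8 m, τ = 53.56 × 1.8 = 96.41 N·m clockwise.
Net moment of the loads = 367 N·m clockwise.
The upward force F acts at the right end, arm 2.94 m, giving F × 2.94 counterclockwise.
Setting net torque to zero: F × 2.94 = 367 → F = 367 / 2.94 = 125 N.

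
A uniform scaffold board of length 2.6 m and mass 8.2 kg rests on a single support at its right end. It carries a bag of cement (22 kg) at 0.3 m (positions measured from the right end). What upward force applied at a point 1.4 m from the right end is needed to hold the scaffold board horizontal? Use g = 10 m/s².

Choose the right end as the axis so the unknown pivot reaction has zero arm there.
Beam weight: 8.2 × 10 = 82 N down at 1.3 m → arm 1.3 m, τ = 82 × 1.3 = 106.6 N·m counterclockwise.
Bag of cement: 22 × 10 = 220 N down at 0.3 m → arm 0.3 m, τ = 220 × 0.3 = 66 N·m counterclockwise.
Net moment of the loads = 172.6 N·m counterclockwise.
The upward force F acts at a point 1.4 m from the right end, arm 1.4 m, giving F × 1.4 clockwise.
Setting net torque to zero: F × 1.4 = 172.6 → F = 172.6 / 1.4 = 123 N.

F ≈ 123 N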